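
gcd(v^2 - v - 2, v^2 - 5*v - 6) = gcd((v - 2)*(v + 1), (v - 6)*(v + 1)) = v + 1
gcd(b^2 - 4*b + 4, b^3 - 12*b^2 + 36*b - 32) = b^2 - 4*b + 4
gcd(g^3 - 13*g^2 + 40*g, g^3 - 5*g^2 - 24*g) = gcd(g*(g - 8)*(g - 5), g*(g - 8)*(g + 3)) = g^2 - 8*g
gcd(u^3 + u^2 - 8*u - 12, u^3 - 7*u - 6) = u^2 - u - 6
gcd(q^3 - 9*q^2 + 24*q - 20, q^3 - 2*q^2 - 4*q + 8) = q^2 - 4*q + 4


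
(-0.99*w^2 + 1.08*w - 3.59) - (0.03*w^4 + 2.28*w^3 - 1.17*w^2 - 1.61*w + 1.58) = -0.03*w^4 - 2.28*w^3 + 0.18*w^2 + 2.69*w - 5.17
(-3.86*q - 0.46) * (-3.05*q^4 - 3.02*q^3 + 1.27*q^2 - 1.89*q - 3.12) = 11.773*q^5 + 13.0602*q^4 - 3.513*q^3 + 6.7112*q^2 + 12.9126*q + 1.4352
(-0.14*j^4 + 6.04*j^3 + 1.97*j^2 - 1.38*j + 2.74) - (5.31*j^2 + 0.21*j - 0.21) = -0.14*j^4 + 6.04*j^3 - 3.34*j^2 - 1.59*j + 2.95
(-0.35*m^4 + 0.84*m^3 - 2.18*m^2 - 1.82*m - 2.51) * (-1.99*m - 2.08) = 0.6965*m^5 - 0.9436*m^4 + 2.591*m^3 + 8.1562*m^2 + 8.7805*m + 5.2208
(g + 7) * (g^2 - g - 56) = g^3 + 6*g^2 - 63*g - 392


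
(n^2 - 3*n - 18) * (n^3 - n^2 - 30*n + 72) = n^5 - 4*n^4 - 45*n^3 + 180*n^2 + 324*n - 1296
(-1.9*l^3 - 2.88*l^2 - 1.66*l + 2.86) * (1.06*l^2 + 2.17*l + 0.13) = -2.014*l^5 - 7.1758*l^4 - 8.2562*l^3 - 0.945*l^2 + 5.9904*l + 0.3718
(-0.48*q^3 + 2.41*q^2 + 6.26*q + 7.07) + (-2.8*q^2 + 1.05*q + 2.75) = -0.48*q^3 - 0.39*q^2 + 7.31*q + 9.82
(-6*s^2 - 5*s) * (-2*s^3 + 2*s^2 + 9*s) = 12*s^5 - 2*s^4 - 64*s^3 - 45*s^2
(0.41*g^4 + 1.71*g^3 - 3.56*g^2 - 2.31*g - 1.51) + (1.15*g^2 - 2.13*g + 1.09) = 0.41*g^4 + 1.71*g^3 - 2.41*g^2 - 4.44*g - 0.42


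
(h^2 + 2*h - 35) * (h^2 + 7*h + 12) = h^4 + 9*h^3 - 9*h^2 - 221*h - 420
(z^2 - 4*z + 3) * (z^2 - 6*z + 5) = z^4 - 10*z^3 + 32*z^2 - 38*z + 15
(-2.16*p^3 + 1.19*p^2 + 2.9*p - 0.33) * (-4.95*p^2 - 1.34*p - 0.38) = 10.692*p^5 - 2.9961*p^4 - 15.1288*p^3 - 2.7047*p^2 - 0.6598*p + 0.1254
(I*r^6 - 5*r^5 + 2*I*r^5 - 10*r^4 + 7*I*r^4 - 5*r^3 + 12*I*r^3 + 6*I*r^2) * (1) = I*r^6 - 5*r^5 + 2*I*r^5 - 10*r^4 + 7*I*r^4 - 5*r^3 + 12*I*r^3 + 6*I*r^2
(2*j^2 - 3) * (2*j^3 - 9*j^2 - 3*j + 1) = 4*j^5 - 18*j^4 - 12*j^3 + 29*j^2 + 9*j - 3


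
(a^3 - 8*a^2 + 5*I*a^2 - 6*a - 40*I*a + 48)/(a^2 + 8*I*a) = (a^3 + a^2*(-8 + 5*I) - 2*a*(3 + 20*I) + 48)/(a*(a + 8*I))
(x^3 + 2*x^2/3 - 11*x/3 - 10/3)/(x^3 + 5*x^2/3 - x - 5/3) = (x - 2)/(x - 1)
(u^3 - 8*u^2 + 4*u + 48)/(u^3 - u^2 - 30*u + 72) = (u^2 - 4*u - 12)/(u^2 + 3*u - 18)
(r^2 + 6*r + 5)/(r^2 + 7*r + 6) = (r + 5)/(r + 6)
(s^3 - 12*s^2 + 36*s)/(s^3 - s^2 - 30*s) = (s - 6)/(s + 5)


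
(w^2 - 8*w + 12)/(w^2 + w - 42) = (w - 2)/(w + 7)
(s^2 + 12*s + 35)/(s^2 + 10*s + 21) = (s + 5)/(s + 3)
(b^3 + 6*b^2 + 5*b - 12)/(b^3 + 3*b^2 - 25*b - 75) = (b^2 + 3*b - 4)/(b^2 - 25)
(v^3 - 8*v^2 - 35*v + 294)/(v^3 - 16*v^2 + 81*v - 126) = (v^2 - v - 42)/(v^2 - 9*v + 18)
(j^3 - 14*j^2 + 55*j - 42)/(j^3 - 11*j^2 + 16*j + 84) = (j - 1)/(j + 2)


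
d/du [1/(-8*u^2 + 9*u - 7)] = (16*u - 9)/(8*u^2 - 9*u + 7)^2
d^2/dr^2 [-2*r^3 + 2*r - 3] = -12*r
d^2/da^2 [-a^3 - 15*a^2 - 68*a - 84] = -6*a - 30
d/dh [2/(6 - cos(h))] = -2*sin(h)/(cos(h) - 6)^2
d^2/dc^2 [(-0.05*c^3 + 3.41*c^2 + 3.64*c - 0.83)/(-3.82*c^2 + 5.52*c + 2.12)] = (-8.88178419700125e-16*c^5 - 246.18504*c^3 - 89.5123919999999*c^2 - 280.531008*c + 118.565872)/(55.742968*c^6 - 241.650144*c^5 + 256.38312*c^4 + 100.0224*c^3 - 142.28592*c^2 - 74.427264*c - 9.528128)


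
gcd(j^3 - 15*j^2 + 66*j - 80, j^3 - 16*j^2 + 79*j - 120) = j^2 - 13*j + 40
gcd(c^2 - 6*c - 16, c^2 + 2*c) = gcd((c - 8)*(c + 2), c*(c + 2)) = c + 2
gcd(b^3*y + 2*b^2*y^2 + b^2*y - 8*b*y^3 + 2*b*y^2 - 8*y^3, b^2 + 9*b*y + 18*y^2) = 1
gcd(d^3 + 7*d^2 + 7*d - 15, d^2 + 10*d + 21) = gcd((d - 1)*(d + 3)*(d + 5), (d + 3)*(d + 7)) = d + 3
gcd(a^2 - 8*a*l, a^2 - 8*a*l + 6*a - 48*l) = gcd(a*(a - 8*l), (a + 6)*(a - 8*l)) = a - 8*l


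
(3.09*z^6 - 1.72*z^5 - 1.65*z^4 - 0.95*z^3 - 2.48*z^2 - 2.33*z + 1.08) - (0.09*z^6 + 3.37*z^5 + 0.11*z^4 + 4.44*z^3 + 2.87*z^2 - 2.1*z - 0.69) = 3.0*z^6 - 5.09*z^5 - 1.76*z^4 - 5.39*z^3 - 5.35*z^2 - 0.23*z + 1.77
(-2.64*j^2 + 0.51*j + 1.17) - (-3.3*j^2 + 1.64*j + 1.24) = 0.66*j^2 - 1.13*j - 0.0700000000000001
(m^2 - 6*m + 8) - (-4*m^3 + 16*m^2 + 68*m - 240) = 4*m^3 - 15*m^2 - 74*m + 248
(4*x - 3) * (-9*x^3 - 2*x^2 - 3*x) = -36*x^4 + 19*x^3 - 6*x^2 + 9*x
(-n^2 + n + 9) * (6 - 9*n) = 9*n^3 - 15*n^2 - 75*n + 54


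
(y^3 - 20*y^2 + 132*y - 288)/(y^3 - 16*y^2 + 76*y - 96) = (y - 6)/(y - 2)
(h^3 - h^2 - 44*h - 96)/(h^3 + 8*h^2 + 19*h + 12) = (h - 8)/(h + 1)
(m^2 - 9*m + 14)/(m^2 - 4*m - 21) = (m - 2)/(m + 3)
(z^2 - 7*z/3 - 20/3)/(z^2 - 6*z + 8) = (z + 5/3)/(z - 2)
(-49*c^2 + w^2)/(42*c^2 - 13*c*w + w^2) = (7*c + w)/(-6*c + w)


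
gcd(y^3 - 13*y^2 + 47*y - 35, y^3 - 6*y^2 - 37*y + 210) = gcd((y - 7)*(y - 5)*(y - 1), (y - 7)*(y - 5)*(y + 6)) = y^2 - 12*y + 35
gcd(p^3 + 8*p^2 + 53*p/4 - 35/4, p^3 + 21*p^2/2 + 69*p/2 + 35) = p^2 + 17*p/2 + 35/2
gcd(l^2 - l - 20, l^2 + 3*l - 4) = l + 4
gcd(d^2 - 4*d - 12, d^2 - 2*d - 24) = d - 6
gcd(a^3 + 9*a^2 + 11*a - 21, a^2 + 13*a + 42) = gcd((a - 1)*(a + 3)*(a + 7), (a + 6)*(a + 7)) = a + 7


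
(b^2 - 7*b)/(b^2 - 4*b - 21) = b/(b + 3)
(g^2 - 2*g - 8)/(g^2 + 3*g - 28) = (g + 2)/(g + 7)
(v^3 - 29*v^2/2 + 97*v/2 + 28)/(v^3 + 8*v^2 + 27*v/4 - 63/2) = 2*(2*v^3 - 29*v^2 + 97*v + 56)/(4*v^3 + 32*v^2 + 27*v - 126)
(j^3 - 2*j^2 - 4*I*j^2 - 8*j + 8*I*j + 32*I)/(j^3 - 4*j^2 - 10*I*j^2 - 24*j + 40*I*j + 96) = (j + 2)/(j - 6*I)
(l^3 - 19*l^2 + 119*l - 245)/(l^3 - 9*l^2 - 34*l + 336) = (l^2 - 12*l + 35)/(l^2 - 2*l - 48)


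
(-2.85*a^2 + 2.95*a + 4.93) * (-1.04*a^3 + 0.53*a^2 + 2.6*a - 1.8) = 2.964*a^5 - 4.5785*a^4 - 10.9737*a^3 + 15.4129*a^2 + 7.508*a - 8.874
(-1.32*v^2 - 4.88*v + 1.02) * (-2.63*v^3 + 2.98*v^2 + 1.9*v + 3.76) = 3.4716*v^5 + 8.9008*v^4 - 19.733*v^3 - 11.1956*v^2 - 16.4108*v + 3.8352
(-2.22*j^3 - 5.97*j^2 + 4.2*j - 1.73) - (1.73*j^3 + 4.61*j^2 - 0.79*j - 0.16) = -3.95*j^3 - 10.58*j^2 + 4.99*j - 1.57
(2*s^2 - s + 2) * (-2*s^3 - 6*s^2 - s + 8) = -4*s^5 - 10*s^4 + 5*s^2 - 10*s + 16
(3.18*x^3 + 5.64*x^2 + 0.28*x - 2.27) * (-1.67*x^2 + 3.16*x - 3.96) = -5.3106*x^5 + 0.630000000000003*x^4 + 4.762*x^3 - 17.6587*x^2 - 8.282*x + 8.9892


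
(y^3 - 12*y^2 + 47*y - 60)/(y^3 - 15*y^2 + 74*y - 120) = (y - 3)/(y - 6)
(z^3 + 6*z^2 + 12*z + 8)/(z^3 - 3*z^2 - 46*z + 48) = (z^3 + 6*z^2 + 12*z + 8)/(z^3 - 3*z^2 - 46*z + 48)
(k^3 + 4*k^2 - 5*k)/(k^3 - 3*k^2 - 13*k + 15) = k*(k + 5)/(k^2 - 2*k - 15)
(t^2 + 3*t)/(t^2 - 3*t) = (t + 3)/(t - 3)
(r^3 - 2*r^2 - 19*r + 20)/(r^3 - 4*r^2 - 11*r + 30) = (r^2 + 3*r - 4)/(r^2 + r - 6)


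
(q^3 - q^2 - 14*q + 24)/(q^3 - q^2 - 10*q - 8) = (-q^3 + q^2 + 14*q - 24)/(-q^3 + q^2 + 10*q + 8)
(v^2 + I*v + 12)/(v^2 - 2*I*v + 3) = (v + 4*I)/(v + I)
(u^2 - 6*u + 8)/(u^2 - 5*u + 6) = (u - 4)/(u - 3)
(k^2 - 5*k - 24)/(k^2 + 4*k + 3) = (k - 8)/(k + 1)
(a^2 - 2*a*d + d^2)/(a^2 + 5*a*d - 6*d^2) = (a - d)/(a + 6*d)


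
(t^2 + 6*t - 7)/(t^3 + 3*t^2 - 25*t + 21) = 1/(t - 3)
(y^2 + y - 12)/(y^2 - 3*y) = (y + 4)/y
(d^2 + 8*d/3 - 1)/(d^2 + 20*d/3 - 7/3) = (d + 3)/(d + 7)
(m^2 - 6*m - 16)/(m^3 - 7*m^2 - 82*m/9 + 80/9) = 9*(m + 2)/(9*m^2 + 9*m - 10)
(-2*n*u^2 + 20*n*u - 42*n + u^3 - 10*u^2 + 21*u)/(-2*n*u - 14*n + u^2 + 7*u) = (u^2 - 10*u + 21)/(u + 7)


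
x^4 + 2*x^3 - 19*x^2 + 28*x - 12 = (x - 2)*(x - 1)^2*(x + 6)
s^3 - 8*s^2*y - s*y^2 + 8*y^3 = (s - 8*y)*(s - y)*(s + y)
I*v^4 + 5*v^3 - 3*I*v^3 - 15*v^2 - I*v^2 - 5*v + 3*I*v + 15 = (v - 3)*(v + 1)*(v - 5*I)*(I*v - I)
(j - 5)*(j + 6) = j^2 + j - 30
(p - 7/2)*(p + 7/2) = p^2 - 49/4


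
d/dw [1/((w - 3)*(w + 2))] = (1 - 2*w)/(w^4 - 2*w^3 - 11*w^2 + 12*w + 36)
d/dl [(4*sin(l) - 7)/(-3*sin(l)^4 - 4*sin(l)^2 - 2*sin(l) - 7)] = 2*(18*sin(l)^4 - 42*sin(l)^3 + 8*sin(l)^2 - 28*sin(l) - 21)*cos(l)/(3*sin(l)^4 + 4*sin(l)^2 + 2*sin(l) + 7)^2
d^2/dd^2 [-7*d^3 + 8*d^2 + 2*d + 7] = 16 - 42*d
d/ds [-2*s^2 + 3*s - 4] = 3 - 4*s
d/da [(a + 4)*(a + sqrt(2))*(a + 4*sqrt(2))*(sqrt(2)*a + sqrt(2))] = 4*sqrt(2)*a^3 + 15*sqrt(2)*a^2 + 30*a^2 + 24*sqrt(2)*a + 100*a + 40 + 40*sqrt(2)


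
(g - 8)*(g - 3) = g^2 - 11*g + 24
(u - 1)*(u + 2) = u^2 + u - 2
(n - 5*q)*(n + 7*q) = n^2 + 2*n*q - 35*q^2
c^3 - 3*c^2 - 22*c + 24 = (c - 6)*(c - 1)*(c + 4)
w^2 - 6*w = w*(w - 6)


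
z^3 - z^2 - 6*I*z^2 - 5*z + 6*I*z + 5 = (z - 1)*(z - 5*I)*(z - I)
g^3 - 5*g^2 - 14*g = g*(g - 7)*(g + 2)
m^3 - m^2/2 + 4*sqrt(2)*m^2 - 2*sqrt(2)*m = m*(m - 1/2)*(m + 4*sqrt(2))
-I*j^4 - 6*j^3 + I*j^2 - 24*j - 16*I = (j - 4*I)^2*(j + I)*(-I*j + 1)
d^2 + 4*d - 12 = (d - 2)*(d + 6)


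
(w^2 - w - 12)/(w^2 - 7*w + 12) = (w + 3)/(w - 3)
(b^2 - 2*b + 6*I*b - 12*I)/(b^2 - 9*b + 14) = (b + 6*I)/(b - 7)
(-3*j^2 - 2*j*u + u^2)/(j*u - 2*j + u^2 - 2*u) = (-3*j + u)/(u - 2)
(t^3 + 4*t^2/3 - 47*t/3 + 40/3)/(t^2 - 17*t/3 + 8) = (t^2 + 4*t - 5)/(t - 3)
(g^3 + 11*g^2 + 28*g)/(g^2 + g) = (g^2 + 11*g + 28)/(g + 1)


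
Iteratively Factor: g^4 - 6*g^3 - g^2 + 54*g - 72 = (g + 3)*(g^3 - 9*g^2 + 26*g - 24) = (g - 3)*(g + 3)*(g^2 - 6*g + 8) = (g - 3)*(g - 2)*(g + 3)*(g - 4)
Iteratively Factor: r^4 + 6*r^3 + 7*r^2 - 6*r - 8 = (r + 4)*(r^3 + 2*r^2 - r - 2) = (r - 1)*(r + 4)*(r^2 + 3*r + 2) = (r - 1)*(r + 2)*(r + 4)*(r + 1)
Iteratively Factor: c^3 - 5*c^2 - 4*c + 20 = (c - 5)*(c^2 - 4) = (c - 5)*(c + 2)*(c - 2)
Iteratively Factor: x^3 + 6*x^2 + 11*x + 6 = (x + 2)*(x^2 + 4*x + 3) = (x + 1)*(x + 2)*(x + 3)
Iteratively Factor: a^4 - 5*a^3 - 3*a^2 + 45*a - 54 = (a - 3)*(a^3 - 2*a^2 - 9*a + 18) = (a - 3)*(a - 2)*(a^2 - 9) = (a - 3)^2*(a - 2)*(a + 3)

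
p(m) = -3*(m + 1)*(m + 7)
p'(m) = -6*m - 24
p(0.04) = -21.96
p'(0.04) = -24.24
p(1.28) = -56.64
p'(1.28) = -31.68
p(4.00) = -165.00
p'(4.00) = -48.00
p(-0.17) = -17.01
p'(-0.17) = -22.98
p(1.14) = -52.26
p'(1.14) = -30.84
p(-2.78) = 22.53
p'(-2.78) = -7.32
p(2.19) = -87.95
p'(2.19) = -37.14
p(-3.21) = 25.13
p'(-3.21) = -4.74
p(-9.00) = -48.00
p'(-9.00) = 30.00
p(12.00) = -741.00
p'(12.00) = -96.00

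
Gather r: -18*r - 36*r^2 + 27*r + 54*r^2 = 18*r^2 + 9*r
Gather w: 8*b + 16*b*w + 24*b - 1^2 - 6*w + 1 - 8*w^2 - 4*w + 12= 32*b - 8*w^2 + w*(16*b - 10) + 12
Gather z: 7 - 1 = 6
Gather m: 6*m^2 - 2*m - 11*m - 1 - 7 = 6*m^2 - 13*m - 8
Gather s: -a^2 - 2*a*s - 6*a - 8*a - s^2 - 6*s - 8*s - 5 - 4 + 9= -a^2 - 14*a - s^2 + s*(-2*a - 14)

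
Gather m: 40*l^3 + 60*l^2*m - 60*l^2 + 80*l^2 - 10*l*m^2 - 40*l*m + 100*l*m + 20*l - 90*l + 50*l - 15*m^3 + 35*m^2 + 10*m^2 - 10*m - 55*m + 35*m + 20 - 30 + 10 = 40*l^3 + 20*l^2 - 20*l - 15*m^3 + m^2*(45 - 10*l) + m*(60*l^2 + 60*l - 30)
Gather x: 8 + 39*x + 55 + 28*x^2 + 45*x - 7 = 28*x^2 + 84*x + 56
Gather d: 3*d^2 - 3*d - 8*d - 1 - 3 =3*d^2 - 11*d - 4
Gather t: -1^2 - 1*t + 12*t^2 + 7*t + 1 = 12*t^2 + 6*t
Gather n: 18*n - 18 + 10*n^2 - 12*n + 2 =10*n^2 + 6*n - 16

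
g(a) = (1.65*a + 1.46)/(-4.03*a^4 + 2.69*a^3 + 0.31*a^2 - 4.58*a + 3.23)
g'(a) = (1.65*a + 1.46)*(16.12*a^3 - 8.07*a^2 - 0.62*a + 4.58)/(-4.03*a^4 + 2.69*a^3 + 0.31*a^2 - 4.58*a + 3.23)^2 + 1.65/(-4.03*a^4 + 2.69*a^3 + 0.31*a^2 - 4.58*a + 3.23) = (19.9485*a^4 + 14.6582*a^3 - 12.2937*a^2 - 0.9052*a + 12.0163)/(16.2409*a^8 - 21.6814*a^7 + 4.7375*a^6 + 38.5826*a^5 - 50.5781*a^4 + 14.5378*a^3 + 22.979*a^2 - 29.5868*a + 10.4329)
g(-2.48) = 0.01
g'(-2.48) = 0.01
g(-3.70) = 0.01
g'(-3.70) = 0.00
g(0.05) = 0.51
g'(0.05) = 1.33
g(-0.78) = 0.04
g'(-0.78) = 0.32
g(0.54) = 2.53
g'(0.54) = 13.87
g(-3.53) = 0.01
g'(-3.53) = 0.00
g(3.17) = -0.02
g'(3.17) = 0.02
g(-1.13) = 0.25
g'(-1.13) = 3.20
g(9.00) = -0.00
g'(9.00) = 0.00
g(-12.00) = 0.00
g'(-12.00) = 0.00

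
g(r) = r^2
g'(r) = 2*r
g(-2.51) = 6.30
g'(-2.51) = -5.02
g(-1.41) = 1.99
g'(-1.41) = -2.82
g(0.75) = 0.56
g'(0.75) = 1.50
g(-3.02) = 9.12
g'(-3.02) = -6.04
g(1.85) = 3.42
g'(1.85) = 3.70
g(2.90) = 8.41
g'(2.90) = 5.80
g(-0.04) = 0.00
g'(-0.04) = -0.08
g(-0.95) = 0.90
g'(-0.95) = -1.90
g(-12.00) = 144.00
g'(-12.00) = -24.00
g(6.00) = 36.00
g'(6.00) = 12.00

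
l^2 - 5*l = l*(l - 5)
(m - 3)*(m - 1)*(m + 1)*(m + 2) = m^4 - m^3 - 7*m^2 + m + 6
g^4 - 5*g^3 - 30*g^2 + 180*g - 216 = (g - 6)*(g - 3)*(g - 2)*(g + 6)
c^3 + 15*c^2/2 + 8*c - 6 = (c - 1/2)*(c + 2)*(c + 6)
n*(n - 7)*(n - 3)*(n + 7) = n^4 - 3*n^3 - 49*n^2 + 147*n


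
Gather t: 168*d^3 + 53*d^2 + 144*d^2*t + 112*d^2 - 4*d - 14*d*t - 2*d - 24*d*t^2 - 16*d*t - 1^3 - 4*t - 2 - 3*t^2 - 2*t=168*d^3 + 165*d^2 - 6*d + t^2*(-24*d - 3) + t*(144*d^2 - 30*d - 6) - 3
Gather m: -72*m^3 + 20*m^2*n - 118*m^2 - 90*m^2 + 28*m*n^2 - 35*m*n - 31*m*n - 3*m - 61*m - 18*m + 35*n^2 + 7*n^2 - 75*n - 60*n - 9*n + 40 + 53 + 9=-72*m^3 + m^2*(20*n - 208) + m*(28*n^2 - 66*n - 82) + 42*n^2 - 144*n + 102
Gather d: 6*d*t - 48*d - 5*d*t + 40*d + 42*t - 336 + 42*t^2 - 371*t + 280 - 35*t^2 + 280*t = d*(t - 8) + 7*t^2 - 49*t - 56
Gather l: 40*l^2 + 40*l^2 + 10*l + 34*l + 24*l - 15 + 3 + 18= 80*l^2 + 68*l + 6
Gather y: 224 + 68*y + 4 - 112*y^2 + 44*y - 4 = -112*y^2 + 112*y + 224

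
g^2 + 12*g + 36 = (g + 6)^2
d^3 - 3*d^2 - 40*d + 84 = (d - 7)*(d - 2)*(d + 6)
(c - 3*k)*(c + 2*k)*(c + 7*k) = c^3 + 6*c^2*k - 13*c*k^2 - 42*k^3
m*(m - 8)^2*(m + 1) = m^4 - 15*m^3 + 48*m^2 + 64*m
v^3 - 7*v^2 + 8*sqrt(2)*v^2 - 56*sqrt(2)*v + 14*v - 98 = (v - 7)*(v + sqrt(2))*(v + 7*sqrt(2))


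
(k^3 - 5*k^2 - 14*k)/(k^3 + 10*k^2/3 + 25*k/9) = 9*(k^2 - 5*k - 14)/(9*k^2 + 30*k + 25)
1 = 1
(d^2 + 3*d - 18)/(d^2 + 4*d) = (d^2 + 3*d - 18)/(d*(d + 4))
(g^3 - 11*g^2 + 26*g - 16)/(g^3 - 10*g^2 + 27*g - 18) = (g^2 - 10*g + 16)/(g^2 - 9*g + 18)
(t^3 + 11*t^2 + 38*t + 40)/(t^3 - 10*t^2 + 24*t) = (t^3 + 11*t^2 + 38*t + 40)/(t*(t^2 - 10*t + 24))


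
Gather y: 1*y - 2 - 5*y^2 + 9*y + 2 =-5*y^2 + 10*y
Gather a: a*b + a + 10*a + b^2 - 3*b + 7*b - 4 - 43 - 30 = a*(b + 11) + b^2 + 4*b - 77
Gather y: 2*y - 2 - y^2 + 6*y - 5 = -y^2 + 8*y - 7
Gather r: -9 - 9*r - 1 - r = -10*r - 10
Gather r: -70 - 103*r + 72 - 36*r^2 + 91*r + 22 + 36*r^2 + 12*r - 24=0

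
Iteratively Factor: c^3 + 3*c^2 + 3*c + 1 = (c + 1)*(c^2 + 2*c + 1) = (c + 1)^2*(c + 1)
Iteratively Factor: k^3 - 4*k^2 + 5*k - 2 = (k - 1)*(k^2 - 3*k + 2) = (k - 1)^2*(k - 2)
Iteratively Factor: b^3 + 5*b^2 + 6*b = (b + 3)*(b^2 + 2*b) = (b + 2)*(b + 3)*(b)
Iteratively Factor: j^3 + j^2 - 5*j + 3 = (j - 1)*(j^2 + 2*j - 3) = (j - 1)*(j + 3)*(j - 1)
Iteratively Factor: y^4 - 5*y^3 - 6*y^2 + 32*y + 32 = (y + 1)*(y^3 - 6*y^2 + 32) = (y - 4)*(y + 1)*(y^2 - 2*y - 8) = (y - 4)*(y + 1)*(y + 2)*(y - 4)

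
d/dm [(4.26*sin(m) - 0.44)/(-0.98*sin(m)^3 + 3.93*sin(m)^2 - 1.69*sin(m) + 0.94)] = (8.3496*sin(m)^3 - 18.0354*sin(m)^2 + 3.4584*sin(m) + 3.2608)*cos(m)/(0.9604*sin(m)^6 - 7.7028*sin(m)^5 + 18.7573*sin(m)^4 - 15.1258*sin(m)^3 + 10.2445*sin(m)^2 - 3.1772*sin(m) + 0.8836)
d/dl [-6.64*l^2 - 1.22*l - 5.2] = -13.28*l - 1.22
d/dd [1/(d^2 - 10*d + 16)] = 2*(5 - d)/(d^2 - 10*d + 16)^2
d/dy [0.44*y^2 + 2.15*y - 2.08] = 0.88*y + 2.15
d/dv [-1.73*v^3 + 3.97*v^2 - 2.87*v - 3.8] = -5.19*v^2 + 7.94*v - 2.87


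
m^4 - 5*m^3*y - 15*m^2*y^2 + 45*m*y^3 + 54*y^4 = (m - 6*y)*(m - 3*y)*(m + y)*(m + 3*y)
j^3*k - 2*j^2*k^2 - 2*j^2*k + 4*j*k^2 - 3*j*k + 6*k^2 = (j - 3)*(j - 2*k)*(j*k + k)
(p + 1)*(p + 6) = p^2 + 7*p + 6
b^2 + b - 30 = (b - 5)*(b + 6)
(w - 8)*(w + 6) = w^2 - 2*w - 48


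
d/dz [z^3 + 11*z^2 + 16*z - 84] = 3*z^2 + 22*z + 16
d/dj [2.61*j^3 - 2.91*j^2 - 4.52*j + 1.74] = 7.83*j^2 - 5.82*j - 4.52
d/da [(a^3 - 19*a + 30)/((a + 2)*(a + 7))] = (a^4 + 18*a^3 + 61*a^2 - 60*a - 536)/(a^4 + 18*a^3 + 109*a^2 + 252*a + 196)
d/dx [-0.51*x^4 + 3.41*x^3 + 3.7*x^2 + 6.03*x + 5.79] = -2.04*x^3 + 10.23*x^2 + 7.4*x + 6.03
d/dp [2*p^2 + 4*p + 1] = 4*p + 4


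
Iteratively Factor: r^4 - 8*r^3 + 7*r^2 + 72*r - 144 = (r - 4)*(r^3 - 4*r^2 - 9*r + 36) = (r - 4)*(r - 3)*(r^2 - r - 12) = (r - 4)*(r - 3)*(r + 3)*(r - 4)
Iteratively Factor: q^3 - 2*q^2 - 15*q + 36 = (q - 3)*(q^2 + q - 12) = (q - 3)^2*(q + 4)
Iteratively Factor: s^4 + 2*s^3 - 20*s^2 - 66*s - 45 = (s + 3)*(s^3 - s^2 - 17*s - 15) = (s + 3)^2*(s^2 - 4*s - 5) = (s - 5)*(s + 3)^2*(s + 1)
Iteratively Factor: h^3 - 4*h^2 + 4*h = (h - 2)*(h^2 - 2*h) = h*(h - 2)*(h - 2)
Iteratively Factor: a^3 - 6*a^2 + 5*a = (a - 5)*(a^2 - a) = a*(a - 5)*(a - 1)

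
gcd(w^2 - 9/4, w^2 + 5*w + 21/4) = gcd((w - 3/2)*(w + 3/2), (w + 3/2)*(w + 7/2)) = w + 3/2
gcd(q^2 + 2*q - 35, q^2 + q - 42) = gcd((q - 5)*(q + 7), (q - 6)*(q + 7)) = q + 7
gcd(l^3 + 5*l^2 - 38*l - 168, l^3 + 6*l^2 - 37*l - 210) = l^2 + l - 42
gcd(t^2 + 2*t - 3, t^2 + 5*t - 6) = t - 1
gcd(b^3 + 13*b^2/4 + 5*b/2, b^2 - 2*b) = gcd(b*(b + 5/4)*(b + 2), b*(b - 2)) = b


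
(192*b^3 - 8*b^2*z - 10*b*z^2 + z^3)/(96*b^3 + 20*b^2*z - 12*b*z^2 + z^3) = (4*b + z)/(2*b + z)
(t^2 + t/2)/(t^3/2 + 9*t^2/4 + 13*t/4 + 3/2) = 2*t*(2*t + 1)/(2*t^3 + 9*t^2 + 13*t + 6)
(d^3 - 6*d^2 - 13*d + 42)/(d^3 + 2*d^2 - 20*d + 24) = (d^2 - 4*d - 21)/(d^2 + 4*d - 12)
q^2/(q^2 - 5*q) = q/(q - 5)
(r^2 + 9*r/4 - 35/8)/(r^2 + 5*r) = (8*r^2 + 18*r - 35)/(8*r*(r + 5))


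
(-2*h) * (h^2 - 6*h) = -2*h^3 + 12*h^2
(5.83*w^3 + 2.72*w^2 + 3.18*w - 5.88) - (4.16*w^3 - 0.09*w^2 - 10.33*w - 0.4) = 1.67*w^3 + 2.81*w^2 + 13.51*w - 5.48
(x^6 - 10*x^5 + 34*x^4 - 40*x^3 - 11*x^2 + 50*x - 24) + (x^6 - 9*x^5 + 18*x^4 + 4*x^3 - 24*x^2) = 2*x^6 - 19*x^5 + 52*x^4 - 36*x^3 - 35*x^2 + 50*x - 24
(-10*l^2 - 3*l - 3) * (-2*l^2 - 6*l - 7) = 20*l^4 + 66*l^3 + 94*l^2 + 39*l + 21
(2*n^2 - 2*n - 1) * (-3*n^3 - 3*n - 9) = -6*n^5 + 6*n^4 - 3*n^3 - 12*n^2 + 21*n + 9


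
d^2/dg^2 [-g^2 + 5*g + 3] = -2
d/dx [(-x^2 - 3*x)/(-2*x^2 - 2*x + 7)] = (-4*x^2 - 14*x - 21)/(4*x^4 + 8*x^3 - 24*x^2 - 28*x + 49)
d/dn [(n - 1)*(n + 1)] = 2*n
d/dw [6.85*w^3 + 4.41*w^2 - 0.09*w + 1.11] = 20.55*w^2 + 8.82*w - 0.09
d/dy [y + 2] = 1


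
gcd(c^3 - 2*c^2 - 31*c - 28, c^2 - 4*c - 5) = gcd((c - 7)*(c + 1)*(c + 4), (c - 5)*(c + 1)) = c + 1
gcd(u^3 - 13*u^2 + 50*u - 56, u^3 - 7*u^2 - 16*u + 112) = u^2 - 11*u + 28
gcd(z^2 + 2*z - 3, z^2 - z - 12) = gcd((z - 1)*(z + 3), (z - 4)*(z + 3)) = z + 3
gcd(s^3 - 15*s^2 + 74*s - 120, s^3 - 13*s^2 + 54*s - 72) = s^2 - 10*s + 24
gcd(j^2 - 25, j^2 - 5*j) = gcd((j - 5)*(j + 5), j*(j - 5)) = j - 5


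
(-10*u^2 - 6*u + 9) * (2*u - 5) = -20*u^3 + 38*u^2 + 48*u - 45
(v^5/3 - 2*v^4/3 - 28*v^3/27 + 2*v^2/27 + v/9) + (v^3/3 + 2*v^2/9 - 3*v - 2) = v^5/3 - 2*v^4/3 - 19*v^3/27 + 8*v^2/27 - 26*v/9 - 2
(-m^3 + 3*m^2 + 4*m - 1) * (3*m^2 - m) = -3*m^5 + 10*m^4 + 9*m^3 - 7*m^2 + m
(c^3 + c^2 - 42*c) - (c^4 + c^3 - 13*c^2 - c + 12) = -c^4 + 14*c^2 - 41*c - 12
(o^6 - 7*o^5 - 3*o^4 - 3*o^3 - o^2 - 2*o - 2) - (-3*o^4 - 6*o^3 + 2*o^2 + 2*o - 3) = o^6 - 7*o^5 + 3*o^3 - 3*o^2 - 4*o + 1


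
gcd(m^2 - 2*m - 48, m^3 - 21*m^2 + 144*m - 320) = m - 8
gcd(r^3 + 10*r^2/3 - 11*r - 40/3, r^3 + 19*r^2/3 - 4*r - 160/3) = r^2 + 7*r/3 - 40/3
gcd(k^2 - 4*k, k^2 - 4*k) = k^2 - 4*k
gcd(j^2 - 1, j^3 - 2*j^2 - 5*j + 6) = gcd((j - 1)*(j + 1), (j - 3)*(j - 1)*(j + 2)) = j - 1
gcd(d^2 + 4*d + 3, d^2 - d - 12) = d + 3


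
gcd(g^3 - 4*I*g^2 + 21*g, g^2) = g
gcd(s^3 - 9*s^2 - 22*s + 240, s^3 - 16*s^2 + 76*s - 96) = s^2 - 14*s + 48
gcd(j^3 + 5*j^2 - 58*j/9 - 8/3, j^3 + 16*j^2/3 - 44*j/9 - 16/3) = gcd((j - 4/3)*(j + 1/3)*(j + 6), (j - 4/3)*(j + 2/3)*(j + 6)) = j^2 + 14*j/3 - 8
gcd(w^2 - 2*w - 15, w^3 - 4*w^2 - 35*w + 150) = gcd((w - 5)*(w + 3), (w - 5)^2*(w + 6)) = w - 5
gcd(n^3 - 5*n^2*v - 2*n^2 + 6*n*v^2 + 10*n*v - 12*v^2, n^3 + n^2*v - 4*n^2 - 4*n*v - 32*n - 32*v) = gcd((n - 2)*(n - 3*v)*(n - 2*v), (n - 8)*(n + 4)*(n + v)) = 1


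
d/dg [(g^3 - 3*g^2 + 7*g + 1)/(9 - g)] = 2*(-g^3 + 15*g^2 - 27*g + 32)/(g^2 - 18*g + 81)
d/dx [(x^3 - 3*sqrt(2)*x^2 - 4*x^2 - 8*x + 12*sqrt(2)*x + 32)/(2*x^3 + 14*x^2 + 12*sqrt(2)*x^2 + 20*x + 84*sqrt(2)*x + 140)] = (11*x^4 + 9*sqrt(2)*x^4 + 36*x^3 + 60*sqrt(2)*x^3 - 234*sqrt(2)*x^2 - 266*x^2 - 804*sqrt(2)*x - 1008*x - 880 - 504*sqrt(2))/(2*(x^6 + 14*x^5 + 12*sqrt(2)*x^5 + 141*x^4 + 168*sqrt(2)*x^4 + 708*sqrt(2)*x^3 + 1288*x^3 + 1680*sqrt(2)*x^2 + 4608*x^2 + 1400*x + 5880*sqrt(2)*x + 4900))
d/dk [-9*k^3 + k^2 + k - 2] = -27*k^2 + 2*k + 1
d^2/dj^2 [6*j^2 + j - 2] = 12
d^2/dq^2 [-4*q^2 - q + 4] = -8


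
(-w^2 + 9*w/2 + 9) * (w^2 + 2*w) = -w^4 + 5*w^3/2 + 18*w^2 + 18*w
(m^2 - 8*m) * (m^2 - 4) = m^4 - 8*m^3 - 4*m^2 + 32*m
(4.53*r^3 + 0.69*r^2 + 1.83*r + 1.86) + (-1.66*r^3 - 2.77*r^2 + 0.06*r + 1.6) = 2.87*r^3 - 2.08*r^2 + 1.89*r + 3.46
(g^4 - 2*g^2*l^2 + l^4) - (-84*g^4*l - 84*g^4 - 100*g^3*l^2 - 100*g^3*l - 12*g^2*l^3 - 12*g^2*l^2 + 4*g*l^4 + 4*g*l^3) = 84*g^4*l + 85*g^4 + 100*g^3*l^2 + 100*g^3*l + 12*g^2*l^3 + 10*g^2*l^2 - 4*g*l^4 - 4*g*l^3 + l^4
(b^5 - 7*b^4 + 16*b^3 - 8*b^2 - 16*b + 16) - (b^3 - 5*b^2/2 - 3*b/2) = b^5 - 7*b^4 + 15*b^3 - 11*b^2/2 - 29*b/2 + 16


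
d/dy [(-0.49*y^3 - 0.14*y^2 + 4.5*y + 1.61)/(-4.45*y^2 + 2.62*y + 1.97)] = (2.1805*y^4 - 2.5676*y^3 + 16.7623*y^2 + 13.7774*y + 4.6468)/(19.8025*y^4 - 23.318*y^3 - 10.6686*y^2 + 10.3228*y + 3.8809)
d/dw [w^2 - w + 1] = 2*w - 1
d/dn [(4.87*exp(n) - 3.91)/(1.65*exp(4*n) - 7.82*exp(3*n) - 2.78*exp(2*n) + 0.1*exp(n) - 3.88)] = (-24.1065*exp(4*n) + 101.9728*exp(3*n) - 78.19*exp(2*n) - 21.7396*exp(n) - 18.5046)*exp(n)/(2.7225*exp(8*n) - 25.806*exp(7*n) + 51.9784*exp(6*n) + 43.8092*exp(5*n) - 6.6396*exp(4*n) + 60.1272*exp(3*n) + 21.5828*exp(2*n) - 0.776*exp(n) + 15.0544)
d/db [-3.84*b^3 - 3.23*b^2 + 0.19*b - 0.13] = -11.52*b^2 - 6.46*b + 0.19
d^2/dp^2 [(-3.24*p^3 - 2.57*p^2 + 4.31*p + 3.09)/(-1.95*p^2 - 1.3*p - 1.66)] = (2.8421709430404e-14*p^5 - 55.83201*p^3 - 78.46137*p^2 + 90.278784*p + 42.326204)/(7.414875*p^6 + 14.82975*p^5 + 28.82295*p^4 + 27.4456*p^3 + 24.53646*p^2 + 10.74684*p + 4.574296)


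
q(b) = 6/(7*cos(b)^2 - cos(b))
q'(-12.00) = 2.03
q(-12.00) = 1.45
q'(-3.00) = 0.20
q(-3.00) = 0.76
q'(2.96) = -0.27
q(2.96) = 0.77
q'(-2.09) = 8.40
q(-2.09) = 2.70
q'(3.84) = 1.91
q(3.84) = 1.23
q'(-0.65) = -2.78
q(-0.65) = 1.65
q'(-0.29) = -0.71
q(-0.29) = 1.10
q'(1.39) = 4139.09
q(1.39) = 128.99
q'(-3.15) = -0.01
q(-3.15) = 0.75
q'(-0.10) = -0.22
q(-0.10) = 1.01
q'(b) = 6*(14*sin(b)*cos(b) - sin(b))/(7*cos(b)^2 - cos(b))^2 = 6*(-sin(b)/cos(b)^2 + 14*tan(b))/(7*cos(b) - 1)^2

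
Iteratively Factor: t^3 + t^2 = (t)*(t^2 + t) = t^2*(t + 1)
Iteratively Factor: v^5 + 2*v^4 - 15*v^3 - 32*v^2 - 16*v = (v + 1)*(v^4 + v^3 - 16*v^2 - 16*v) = v*(v + 1)*(v^3 + v^2 - 16*v - 16) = v*(v + 1)^2*(v^2 - 16) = v*(v - 4)*(v + 1)^2*(v + 4)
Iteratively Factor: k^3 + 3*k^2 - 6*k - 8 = (k + 1)*(k^2 + 2*k - 8) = (k + 1)*(k + 4)*(k - 2)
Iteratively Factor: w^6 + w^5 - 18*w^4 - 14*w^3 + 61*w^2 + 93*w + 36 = (w - 3)*(w^5 + 4*w^4 - 6*w^3 - 32*w^2 - 35*w - 12) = (w - 3)*(w + 1)*(w^4 + 3*w^3 - 9*w^2 - 23*w - 12) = (w - 3)*(w + 1)^2*(w^3 + 2*w^2 - 11*w - 12) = (w - 3)*(w + 1)^2*(w + 4)*(w^2 - 2*w - 3) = (w - 3)^2*(w + 1)^2*(w + 4)*(w + 1)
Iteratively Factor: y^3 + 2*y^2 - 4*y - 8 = (y + 2)*(y^2 - 4) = (y + 2)^2*(y - 2)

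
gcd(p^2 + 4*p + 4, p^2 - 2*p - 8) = p + 2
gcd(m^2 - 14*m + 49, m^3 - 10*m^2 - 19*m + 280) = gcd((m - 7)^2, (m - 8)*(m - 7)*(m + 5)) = m - 7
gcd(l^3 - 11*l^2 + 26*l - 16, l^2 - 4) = l - 2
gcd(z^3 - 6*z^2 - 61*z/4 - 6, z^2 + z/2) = z + 1/2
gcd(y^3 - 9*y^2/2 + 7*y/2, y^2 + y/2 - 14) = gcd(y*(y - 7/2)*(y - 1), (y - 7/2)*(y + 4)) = y - 7/2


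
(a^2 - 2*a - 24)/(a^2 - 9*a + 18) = (a + 4)/(a - 3)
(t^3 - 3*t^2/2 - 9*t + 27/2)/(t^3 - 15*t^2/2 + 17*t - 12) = (t^2 - 9)/(t^2 - 6*t + 8)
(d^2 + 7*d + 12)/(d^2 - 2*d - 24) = (d + 3)/(d - 6)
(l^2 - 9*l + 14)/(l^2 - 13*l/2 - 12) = 2*(-l^2 + 9*l - 14)/(-2*l^2 + 13*l + 24)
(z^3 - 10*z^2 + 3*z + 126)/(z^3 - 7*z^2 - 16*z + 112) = (z^2 - 3*z - 18)/(z^2 - 16)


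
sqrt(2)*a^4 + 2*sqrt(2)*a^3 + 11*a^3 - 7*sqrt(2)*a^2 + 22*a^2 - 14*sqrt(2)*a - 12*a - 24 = (a + 2)*(a - sqrt(2))*(a + 6*sqrt(2))*(sqrt(2)*a + 1)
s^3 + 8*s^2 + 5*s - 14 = (s - 1)*(s + 2)*(s + 7)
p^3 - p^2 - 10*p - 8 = (p - 4)*(p + 1)*(p + 2)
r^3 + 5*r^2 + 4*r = r*(r + 1)*(r + 4)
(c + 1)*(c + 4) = c^2 + 5*c + 4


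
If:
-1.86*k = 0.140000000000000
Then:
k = -0.08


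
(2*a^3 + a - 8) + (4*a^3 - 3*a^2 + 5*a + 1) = 6*a^3 - 3*a^2 + 6*a - 7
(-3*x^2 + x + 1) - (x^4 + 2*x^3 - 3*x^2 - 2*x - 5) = -x^4 - 2*x^3 + 3*x + 6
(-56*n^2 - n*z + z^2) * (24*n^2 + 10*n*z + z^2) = -1344*n^4 - 584*n^3*z - 42*n^2*z^2 + 9*n*z^3 + z^4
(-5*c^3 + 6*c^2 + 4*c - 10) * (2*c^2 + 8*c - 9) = -10*c^5 - 28*c^4 + 101*c^3 - 42*c^2 - 116*c + 90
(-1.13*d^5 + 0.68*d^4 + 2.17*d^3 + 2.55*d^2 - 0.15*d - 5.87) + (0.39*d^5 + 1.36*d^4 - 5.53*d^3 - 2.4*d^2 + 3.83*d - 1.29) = -0.74*d^5 + 2.04*d^4 - 3.36*d^3 + 0.15*d^2 + 3.68*d - 7.16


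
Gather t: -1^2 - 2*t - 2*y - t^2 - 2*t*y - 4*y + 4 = -t^2 + t*(-2*y - 2) - 6*y + 3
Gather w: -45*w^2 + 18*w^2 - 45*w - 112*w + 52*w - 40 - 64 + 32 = -27*w^2 - 105*w - 72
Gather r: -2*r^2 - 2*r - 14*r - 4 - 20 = -2*r^2 - 16*r - 24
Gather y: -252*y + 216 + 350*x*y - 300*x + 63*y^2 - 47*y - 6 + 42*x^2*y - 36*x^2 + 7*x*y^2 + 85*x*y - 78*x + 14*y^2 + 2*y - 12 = -36*x^2 - 378*x + y^2*(7*x + 77) + y*(42*x^2 + 435*x - 297) + 198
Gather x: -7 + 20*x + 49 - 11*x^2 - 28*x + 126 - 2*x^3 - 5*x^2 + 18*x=-2*x^3 - 16*x^2 + 10*x + 168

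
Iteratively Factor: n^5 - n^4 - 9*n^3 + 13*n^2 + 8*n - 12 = (n - 2)*(n^4 + n^3 - 7*n^2 - n + 6) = (n - 2)^2*(n^3 + 3*n^2 - n - 3) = (n - 2)^2*(n + 3)*(n^2 - 1) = (n - 2)^2*(n - 1)*(n + 3)*(n + 1)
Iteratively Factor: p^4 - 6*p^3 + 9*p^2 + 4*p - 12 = (p - 2)*(p^3 - 4*p^2 + p + 6) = (p - 3)*(p - 2)*(p^2 - p - 2) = (p - 3)*(p - 2)^2*(p + 1)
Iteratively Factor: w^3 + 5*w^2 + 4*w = (w + 1)*(w^2 + 4*w) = w*(w + 1)*(w + 4)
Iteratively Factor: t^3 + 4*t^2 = (t + 4)*(t^2) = t*(t + 4)*(t)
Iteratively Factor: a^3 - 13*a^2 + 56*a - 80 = (a - 4)*(a^2 - 9*a + 20) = (a - 4)^2*(a - 5)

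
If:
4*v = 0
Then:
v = 0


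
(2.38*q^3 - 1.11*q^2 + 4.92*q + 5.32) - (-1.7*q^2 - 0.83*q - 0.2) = 2.38*q^3 + 0.59*q^2 + 5.75*q + 5.52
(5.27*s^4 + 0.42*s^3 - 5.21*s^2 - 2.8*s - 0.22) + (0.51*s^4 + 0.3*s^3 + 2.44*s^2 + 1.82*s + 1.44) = 5.78*s^4 + 0.72*s^3 - 2.77*s^2 - 0.98*s + 1.22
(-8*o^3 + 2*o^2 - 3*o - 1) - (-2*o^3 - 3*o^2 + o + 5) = -6*o^3 + 5*o^2 - 4*o - 6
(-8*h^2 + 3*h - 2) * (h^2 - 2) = -8*h^4 + 3*h^3 + 14*h^2 - 6*h + 4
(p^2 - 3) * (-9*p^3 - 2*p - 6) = -9*p^5 + 25*p^3 - 6*p^2 + 6*p + 18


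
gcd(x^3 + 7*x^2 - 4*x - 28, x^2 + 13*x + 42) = x + 7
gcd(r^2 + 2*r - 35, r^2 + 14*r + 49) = r + 7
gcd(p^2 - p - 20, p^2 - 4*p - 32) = p + 4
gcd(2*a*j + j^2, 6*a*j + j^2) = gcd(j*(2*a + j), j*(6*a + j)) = j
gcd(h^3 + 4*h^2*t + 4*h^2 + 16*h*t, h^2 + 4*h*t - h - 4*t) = h + 4*t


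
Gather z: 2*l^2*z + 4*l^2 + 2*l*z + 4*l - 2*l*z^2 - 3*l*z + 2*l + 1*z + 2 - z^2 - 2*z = 4*l^2 + 6*l + z^2*(-2*l - 1) + z*(2*l^2 - l - 1) + 2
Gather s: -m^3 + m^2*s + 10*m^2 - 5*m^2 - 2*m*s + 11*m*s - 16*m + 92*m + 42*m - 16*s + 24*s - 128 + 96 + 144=-m^3 + 5*m^2 + 118*m + s*(m^2 + 9*m + 8) + 112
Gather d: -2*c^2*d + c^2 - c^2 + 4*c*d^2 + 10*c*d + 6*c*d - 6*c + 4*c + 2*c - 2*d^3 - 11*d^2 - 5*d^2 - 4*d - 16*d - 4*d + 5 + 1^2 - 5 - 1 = -2*d^3 + d^2*(4*c - 16) + d*(-2*c^2 + 16*c - 24)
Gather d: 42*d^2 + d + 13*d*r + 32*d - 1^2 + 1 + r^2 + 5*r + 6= 42*d^2 + d*(13*r + 33) + r^2 + 5*r + 6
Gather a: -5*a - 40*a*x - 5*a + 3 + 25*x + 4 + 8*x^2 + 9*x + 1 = a*(-40*x - 10) + 8*x^2 + 34*x + 8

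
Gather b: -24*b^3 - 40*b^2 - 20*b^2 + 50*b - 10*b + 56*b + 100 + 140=-24*b^3 - 60*b^2 + 96*b + 240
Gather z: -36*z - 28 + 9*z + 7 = -27*z - 21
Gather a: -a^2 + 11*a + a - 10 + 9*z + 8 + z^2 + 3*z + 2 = -a^2 + 12*a + z^2 + 12*z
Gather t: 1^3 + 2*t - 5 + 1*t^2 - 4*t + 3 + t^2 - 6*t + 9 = 2*t^2 - 8*t + 8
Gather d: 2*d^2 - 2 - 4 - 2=2*d^2 - 8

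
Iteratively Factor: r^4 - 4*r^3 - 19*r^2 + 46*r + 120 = (r + 3)*(r^3 - 7*r^2 + 2*r + 40) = (r - 4)*(r + 3)*(r^2 - 3*r - 10) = (r - 4)*(r + 2)*(r + 3)*(r - 5)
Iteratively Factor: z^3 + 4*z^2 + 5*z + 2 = (z + 2)*(z^2 + 2*z + 1) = (z + 1)*(z + 2)*(z + 1)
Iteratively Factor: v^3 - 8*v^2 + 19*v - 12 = (v - 4)*(v^2 - 4*v + 3) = (v - 4)*(v - 1)*(v - 3)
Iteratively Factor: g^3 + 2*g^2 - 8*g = (g + 4)*(g^2 - 2*g) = (g - 2)*(g + 4)*(g)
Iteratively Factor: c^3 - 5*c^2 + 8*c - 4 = (c - 1)*(c^2 - 4*c + 4) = (c - 2)*(c - 1)*(c - 2)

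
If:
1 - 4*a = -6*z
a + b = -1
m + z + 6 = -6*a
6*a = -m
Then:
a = -35/4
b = 31/4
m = 105/2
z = -6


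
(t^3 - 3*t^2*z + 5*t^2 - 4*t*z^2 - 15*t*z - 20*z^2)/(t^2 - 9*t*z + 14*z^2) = (t^3 - 3*t^2*z + 5*t^2 - 4*t*z^2 - 15*t*z - 20*z^2)/(t^2 - 9*t*z + 14*z^2)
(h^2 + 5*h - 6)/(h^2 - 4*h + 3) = (h + 6)/(h - 3)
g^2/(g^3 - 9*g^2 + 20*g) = g/(g^2 - 9*g + 20)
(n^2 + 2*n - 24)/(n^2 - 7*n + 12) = (n + 6)/(n - 3)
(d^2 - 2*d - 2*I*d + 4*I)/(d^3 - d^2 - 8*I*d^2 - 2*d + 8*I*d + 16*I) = (d - 2*I)/(d^2 + d*(1 - 8*I) - 8*I)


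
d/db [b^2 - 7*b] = 2*b - 7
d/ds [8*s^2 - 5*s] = 16*s - 5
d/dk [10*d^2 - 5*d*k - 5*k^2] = -5*d - 10*k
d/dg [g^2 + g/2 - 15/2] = 2*g + 1/2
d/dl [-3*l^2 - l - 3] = -6*l - 1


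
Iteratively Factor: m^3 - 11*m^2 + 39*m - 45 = (m - 5)*(m^2 - 6*m + 9) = (m - 5)*(m - 3)*(m - 3)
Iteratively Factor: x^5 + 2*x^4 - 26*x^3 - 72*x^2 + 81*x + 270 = (x + 3)*(x^4 - x^3 - 23*x^2 - 3*x + 90) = (x - 2)*(x + 3)*(x^3 + x^2 - 21*x - 45) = (x - 2)*(x + 3)^2*(x^2 - 2*x - 15) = (x - 5)*(x - 2)*(x + 3)^2*(x + 3)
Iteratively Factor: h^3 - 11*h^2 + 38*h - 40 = (h - 5)*(h^2 - 6*h + 8) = (h - 5)*(h - 4)*(h - 2)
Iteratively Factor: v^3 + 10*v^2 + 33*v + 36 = (v + 3)*(v^2 + 7*v + 12) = (v + 3)*(v + 4)*(v + 3)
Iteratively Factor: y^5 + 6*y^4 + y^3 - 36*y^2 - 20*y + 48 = (y + 4)*(y^4 + 2*y^3 - 7*y^2 - 8*y + 12) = (y - 1)*(y + 4)*(y^3 + 3*y^2 - 4*y - 12) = (y - 1)*(y + 3)*(y + 4)*(y^2 - 4) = (y - 2)*(y - 1)*(y + 3)*(y + 4)*(y + 2)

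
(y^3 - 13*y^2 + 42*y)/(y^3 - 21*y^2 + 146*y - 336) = y/(y - 8)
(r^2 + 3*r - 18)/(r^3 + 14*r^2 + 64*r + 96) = (r - 3)/(r^2 + 8*r + 16)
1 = 1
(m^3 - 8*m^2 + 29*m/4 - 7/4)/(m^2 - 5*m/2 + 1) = (2*m^2 - 15*m + 7)/(2*(m - 2))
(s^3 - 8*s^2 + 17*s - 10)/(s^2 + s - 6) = (s^2 - 6*s + 5)/(s + 3)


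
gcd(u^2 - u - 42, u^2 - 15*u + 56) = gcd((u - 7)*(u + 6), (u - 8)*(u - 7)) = u - 7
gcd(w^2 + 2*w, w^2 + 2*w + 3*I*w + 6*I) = w + 2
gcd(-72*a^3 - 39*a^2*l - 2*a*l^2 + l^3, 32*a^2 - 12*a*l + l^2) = 8*a - l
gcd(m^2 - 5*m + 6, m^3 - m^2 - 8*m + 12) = m - 2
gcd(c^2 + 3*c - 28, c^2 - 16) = c - 4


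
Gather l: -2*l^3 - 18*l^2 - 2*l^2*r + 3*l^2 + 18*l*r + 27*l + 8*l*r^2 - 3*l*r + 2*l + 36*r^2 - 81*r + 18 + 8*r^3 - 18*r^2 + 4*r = -2*l^3 + l^2*(-2*r - 15) + l*(8*r^2 + 15*r + 29) + 8*r^3 + 18*r^2 - 77*r + 18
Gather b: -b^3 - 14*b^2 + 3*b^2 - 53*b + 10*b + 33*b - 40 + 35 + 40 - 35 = -b^3 - 11*b^2 - 10*b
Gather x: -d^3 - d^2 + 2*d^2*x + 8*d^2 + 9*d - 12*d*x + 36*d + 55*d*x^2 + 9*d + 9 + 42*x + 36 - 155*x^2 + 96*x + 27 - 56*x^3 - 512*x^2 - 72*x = -d^3 + 7*d^2 + 54*d - 56*x^3 + x^2*(55*d - 667) + x*(2*d^2 - 12*d + 66) + 72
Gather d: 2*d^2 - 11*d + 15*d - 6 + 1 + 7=2*d^2 + 4*d + 2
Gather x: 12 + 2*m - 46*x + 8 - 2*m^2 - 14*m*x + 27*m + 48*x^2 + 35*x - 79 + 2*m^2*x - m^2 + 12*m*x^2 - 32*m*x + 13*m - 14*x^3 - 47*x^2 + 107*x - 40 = -3*m^2 + 42*m - 14*x^3 + x^2*(12*m + 1) + x*(2*m^2 - 46*m + 96) - 99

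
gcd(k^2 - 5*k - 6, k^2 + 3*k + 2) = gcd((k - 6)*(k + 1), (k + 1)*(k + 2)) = k + 1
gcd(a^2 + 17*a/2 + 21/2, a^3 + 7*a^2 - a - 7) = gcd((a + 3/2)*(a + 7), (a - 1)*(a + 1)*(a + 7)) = a + 7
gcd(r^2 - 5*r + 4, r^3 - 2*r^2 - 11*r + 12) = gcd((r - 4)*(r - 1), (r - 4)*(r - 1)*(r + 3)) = r^2 - 5*r + 4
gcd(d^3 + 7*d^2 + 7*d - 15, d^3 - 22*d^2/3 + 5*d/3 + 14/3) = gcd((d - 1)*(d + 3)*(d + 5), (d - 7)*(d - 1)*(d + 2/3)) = d - 1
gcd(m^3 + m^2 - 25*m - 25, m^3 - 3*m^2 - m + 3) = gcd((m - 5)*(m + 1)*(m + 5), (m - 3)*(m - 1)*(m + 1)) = m + 1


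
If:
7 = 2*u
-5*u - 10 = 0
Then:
No Solution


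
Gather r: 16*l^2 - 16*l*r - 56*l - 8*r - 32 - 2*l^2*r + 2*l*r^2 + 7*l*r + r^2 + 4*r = 16*l^2 - 56*l + r^2*(2*l + 1) + r*(-2*l^2 - 9*l - 4) - 32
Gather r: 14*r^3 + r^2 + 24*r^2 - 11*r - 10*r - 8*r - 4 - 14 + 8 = 14*r^3 + 25*r^2 - 29*r - 10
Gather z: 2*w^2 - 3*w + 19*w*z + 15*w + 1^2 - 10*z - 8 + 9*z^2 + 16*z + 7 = 2*w^2 + 12*w + 9*z^2 + z*(19*w + 6)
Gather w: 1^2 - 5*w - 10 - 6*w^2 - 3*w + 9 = -6*w^2 - 8*w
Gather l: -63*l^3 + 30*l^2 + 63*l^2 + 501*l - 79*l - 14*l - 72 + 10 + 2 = -63*l^3 + 93*l^2 + 408*l - 60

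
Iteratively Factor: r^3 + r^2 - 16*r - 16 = (r - 4)*(r^2 + 5*r + 4) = (r - 4)*(r + 4)*(r + 1)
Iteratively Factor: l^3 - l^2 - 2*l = (l - 2)*(l^2 + l) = (l - 2)*(l + 1)*(l)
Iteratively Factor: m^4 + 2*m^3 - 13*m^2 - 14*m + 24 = (m - 3)*(m^3 + 5*m^2 + 2*m - 8) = (m - 3)*(m + 4)*(m^2 + m - 2) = (m - 3)*(m + 2)*(m + 4)*(m - 1)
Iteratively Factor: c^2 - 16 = (c - 4)*(c + 4)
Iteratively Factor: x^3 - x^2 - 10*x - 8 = (x + 1)*(x^2 - 2*x - 8) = (x + 1)*(x + 2)*(x - 4)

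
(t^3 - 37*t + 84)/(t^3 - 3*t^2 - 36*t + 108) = (t^2 + 3*t - 28)/(t^2 - 36)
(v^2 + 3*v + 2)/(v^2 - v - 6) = (v + 1)/(v - 3)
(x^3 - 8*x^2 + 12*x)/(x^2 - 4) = x*(x - 6)/(x + 2)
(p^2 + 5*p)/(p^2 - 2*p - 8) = p*(p + 5)/(p^2 - 2*p - 8)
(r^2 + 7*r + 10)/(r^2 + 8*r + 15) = (r + 2)/(r + 3)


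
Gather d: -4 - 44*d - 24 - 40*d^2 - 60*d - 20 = -40*d^2 - 104*d - 48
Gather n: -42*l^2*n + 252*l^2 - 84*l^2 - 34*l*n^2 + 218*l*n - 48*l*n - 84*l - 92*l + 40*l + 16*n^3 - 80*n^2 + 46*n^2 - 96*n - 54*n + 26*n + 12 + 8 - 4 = 168*l^2 - 136*l + 16*n^3 + n^2*(-34*l - 34) + n*(-42*l^2 + 170*l - 124) + 16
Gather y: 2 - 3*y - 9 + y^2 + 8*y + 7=y^2 + 5*y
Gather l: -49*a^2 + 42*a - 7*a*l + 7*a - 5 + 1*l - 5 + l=-49*a^2 + 49*a + l*(2 - 7*a) - 10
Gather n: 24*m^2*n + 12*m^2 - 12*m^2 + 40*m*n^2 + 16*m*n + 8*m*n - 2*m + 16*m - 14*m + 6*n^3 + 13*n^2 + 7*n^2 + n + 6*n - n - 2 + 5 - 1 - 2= 6*n^3 + n^2*(40*m + 20) + n*(24*m^2 + 24*m + 6)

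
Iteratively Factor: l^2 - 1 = (l - 1)*(l + 1)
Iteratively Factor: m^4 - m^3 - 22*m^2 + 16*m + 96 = (m - 4)*(m^3 + 3*m^2 - 10*m - 24) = (m - 4)*(m + 4)*(m^2 - m - 6) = (m - 4)*(m - 3)*(m + 4)*(m + 2)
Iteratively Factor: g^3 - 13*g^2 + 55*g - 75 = (g - 5)*(g^2 - 8*g + 15) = (g - 5)*(g - 3)*(g - 5)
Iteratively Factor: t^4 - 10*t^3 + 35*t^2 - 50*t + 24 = (t - 1)*(t^3 - 9*t^2 + 26*t - 24) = (t - 4)*(t - 1)*(t^2 - 5*t + 6) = (t - 4)*(t - 3)*(t - 1)*(t - 2)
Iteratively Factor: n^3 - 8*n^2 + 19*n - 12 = (n - 3)*(n^2 - 5*n + 4) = (n - 4)*(n - 3)*(n - 1)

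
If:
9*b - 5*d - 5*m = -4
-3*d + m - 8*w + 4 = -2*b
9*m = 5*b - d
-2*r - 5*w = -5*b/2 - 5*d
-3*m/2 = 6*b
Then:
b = 1/44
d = 41/44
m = -1/11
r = 1405/704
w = 51/352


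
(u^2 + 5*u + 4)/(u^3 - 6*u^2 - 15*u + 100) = (u + 1)/(u^2 - 10*u + 25)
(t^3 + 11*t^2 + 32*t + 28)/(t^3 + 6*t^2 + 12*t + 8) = (t + 7)/(t + 2)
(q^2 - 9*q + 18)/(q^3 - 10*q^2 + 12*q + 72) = (q - 3)/(q^2 - 4*q - 12)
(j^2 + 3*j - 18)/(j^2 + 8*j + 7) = (j^2 + 3*j - 18)/(j^2 + 8*j + 7)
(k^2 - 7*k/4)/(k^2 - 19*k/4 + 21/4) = k/(k - 3)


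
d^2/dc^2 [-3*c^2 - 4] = -6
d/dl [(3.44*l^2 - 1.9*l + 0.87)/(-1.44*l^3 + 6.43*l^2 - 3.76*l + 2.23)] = (4.9536*l^4 - 5.472*l^3 + 3.041*l^2 + 4.1542*l - 0.9658)/(2.0736*l^6 - 18.5184*l^5 + 52.1737*l^4 - 54.776*l^3 + 42.8154*l^2 - 16.7696*l + 4.9729)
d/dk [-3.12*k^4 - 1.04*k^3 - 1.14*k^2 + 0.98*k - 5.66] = -12.48*k^3 - 3.12*k^2 - 2.28*k + 0.98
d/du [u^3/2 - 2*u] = 3*u^2/2 - 2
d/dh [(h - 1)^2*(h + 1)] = (h - 1)*(3*h + 1)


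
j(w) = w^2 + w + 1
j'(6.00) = 13.00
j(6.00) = 43.00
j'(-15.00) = -29.00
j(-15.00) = 211.00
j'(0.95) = 2.90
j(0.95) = 2.85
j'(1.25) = 3.50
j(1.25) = 3.81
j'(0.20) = 1.40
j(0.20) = 1.24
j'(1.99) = 4.98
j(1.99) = 6.95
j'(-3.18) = -5.36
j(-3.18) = 7.93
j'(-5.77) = -10.54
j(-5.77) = 28.52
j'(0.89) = 2.78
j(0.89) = 2.68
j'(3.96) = 8.92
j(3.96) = 20.64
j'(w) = 2*w + 1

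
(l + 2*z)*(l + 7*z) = l^2 + 9*l*z + 14*z^2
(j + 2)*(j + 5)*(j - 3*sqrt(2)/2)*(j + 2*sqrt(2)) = j^4 + sqrt(2)*j^3/2 + 7*j^3 + 4*j^2 + 7*sqrt(2)*j^2/2 - 42*j + 5*sqrt(2)*j - 60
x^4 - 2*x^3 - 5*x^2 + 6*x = x*(x - 3)*(x - 1)*(x + 2)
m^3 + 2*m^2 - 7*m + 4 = (m - 1)^2*(m + 4)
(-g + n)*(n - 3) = -g*n + 3*g + n^2 - 3*n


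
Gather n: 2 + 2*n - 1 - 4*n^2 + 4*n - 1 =-4*n^2 + 6*n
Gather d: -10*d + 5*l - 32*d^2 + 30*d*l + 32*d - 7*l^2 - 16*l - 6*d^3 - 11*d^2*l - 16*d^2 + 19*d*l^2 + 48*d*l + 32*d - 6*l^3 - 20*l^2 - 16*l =-6*d^3 + d^2*(-11*l - 48) + d*(19*l^2 + 78*l + 54) - 6*l^3 - 27*l^2 - 27*l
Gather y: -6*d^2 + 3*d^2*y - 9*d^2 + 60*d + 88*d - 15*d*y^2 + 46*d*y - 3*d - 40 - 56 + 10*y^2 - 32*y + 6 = -15*d^2 + 145*d + y^2*(10 - 15*d) + y*(3*d^2 + 46*d - 32) - 90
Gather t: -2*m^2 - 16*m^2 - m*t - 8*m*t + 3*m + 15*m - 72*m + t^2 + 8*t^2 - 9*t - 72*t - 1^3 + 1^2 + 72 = -18*m^2 - 54*m + 9*t^2 + t*(-9*m - 81) + 72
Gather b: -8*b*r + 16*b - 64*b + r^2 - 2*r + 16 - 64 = b*(-8*r - 48) + r^2 - 2*r - 48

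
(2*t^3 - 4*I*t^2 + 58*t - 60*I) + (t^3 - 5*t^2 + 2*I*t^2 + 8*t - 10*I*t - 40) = 3*t^3 - 5*t^2 - 2*I*t^2 + 66*t - 10*I*t - 40 - 60*I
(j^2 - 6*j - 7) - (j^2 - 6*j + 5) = -12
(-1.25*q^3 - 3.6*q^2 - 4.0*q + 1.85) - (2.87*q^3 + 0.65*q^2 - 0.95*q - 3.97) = -4.12*q^3 - 4.25*q^2 - 3.05*q + 5.82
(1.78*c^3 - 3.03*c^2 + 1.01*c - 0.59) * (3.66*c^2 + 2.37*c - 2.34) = 6.5148*c^5 - 6.8712*c^4 - 7.6497*c^3 + 7.3245*c^2 - 3.7617*c + 1.3806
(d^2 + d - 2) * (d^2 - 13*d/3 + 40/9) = d^4 - 10*d^3/3 - 17*d^2/9 + 118*d/9 - 80/9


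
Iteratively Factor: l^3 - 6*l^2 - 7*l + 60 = (l - 5)*(l^2 - l - 12) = (l - 5)*(l + 3)*(l - 4)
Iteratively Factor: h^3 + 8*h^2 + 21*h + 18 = (h + 3)*(h^2 + 5*h + 6) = (h + 2)*(h + 3)*(h + 3)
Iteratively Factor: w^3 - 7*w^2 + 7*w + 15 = (w + 1)*(w^2 - 8*w + 15) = (w - 3)*(w + 1)*(w - 5)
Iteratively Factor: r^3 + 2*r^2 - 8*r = (r - 2)*(r^2 + 4*r) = (r - 2)*(r + 4)*(r)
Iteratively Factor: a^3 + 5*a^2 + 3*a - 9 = (a + 3)*(a^2 + 2*a - 3) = (a - 1)*(a + 3)*(a + 3)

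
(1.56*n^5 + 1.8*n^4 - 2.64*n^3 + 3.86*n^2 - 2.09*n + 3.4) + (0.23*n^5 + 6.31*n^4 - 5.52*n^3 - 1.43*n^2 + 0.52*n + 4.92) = 1.79*n^5 + 8.11*n^4 - 8.16*n^3 + 2.43*n^2 - 1.57*n + 8.32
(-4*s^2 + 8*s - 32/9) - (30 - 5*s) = -4*s^2 + 13*s - 302/9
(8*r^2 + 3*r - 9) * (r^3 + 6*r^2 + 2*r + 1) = 8*r^5 + 51*r^4 + 25*r^3 - 40*r^2 - 15*r - 9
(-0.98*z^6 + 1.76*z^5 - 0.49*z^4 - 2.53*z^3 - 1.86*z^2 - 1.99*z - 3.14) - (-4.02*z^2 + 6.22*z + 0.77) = -0.98*z^6 + 1.76*z^5 - 0.49*z^4 - 2.53*z^3 + 2.16*z^2 - 8.21*z - 3.91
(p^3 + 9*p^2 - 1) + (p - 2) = p^3 + 9*p^2 + p - 3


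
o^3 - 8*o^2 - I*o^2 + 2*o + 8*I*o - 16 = (o - 8)*(o - 2*I)*(o + I)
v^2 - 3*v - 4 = (v - 4)*(v + 1)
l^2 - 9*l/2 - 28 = (l - 8)*(l + 7/2)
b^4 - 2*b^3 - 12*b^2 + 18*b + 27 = (b - 3)^2*(b + 1)*(b + 3)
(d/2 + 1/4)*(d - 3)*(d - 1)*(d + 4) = d^4/2 + d^3/4 - 13*d^2/2 + 11*d/4 + 3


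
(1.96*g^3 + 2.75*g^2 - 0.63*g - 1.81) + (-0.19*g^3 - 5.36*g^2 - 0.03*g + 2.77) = 1.77*g^3 - 2.61*g^2 - 0.66*g + 0.96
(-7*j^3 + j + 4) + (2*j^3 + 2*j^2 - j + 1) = -5*j^3 + 2*j^2 + 5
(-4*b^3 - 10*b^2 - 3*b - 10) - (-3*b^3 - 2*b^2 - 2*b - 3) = -b^3 - 8*b^2 - b - 7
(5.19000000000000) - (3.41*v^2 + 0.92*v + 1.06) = -3.41*v^2 - 0.92*v + 4.13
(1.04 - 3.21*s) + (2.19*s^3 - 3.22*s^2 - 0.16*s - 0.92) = 2.19*s^3 - 3.22*s^2 - 3.37*s + 0.12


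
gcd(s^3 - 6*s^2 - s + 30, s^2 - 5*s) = s - 5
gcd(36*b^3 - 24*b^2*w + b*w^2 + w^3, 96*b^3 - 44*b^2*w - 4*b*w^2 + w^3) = -12*b^2 + 4*b*w + w^2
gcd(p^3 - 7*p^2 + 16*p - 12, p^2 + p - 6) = p - 2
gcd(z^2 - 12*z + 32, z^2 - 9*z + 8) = z - 8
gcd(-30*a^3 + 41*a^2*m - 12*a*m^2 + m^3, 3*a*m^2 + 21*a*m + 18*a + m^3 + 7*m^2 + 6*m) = 1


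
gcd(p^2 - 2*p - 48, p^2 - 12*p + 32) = p - 8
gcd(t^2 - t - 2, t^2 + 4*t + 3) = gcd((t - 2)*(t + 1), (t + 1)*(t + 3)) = t + 1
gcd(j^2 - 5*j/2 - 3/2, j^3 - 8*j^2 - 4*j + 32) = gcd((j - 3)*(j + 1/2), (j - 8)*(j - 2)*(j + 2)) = 1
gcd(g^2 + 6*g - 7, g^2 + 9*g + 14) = g + 7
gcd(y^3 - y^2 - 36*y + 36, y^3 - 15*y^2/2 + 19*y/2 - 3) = y^2 - 7*y + 6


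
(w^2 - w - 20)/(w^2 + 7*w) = (w^2 - w - 20)/(w*(w + 7))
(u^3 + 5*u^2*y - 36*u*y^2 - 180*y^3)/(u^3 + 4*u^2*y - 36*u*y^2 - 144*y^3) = (u + 5*y)/(u + 4*y)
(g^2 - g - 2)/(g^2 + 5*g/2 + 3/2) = 2*(g - 2)/(2*g + 3)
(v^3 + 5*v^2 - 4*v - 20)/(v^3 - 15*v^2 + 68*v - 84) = (v^2 + 7*v + 10)/(v^2 - 13*v + 42)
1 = 1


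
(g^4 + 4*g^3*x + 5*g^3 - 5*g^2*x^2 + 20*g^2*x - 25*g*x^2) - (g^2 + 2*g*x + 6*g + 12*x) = g^4 + 4*g^3*x + 5*g^3 - 5*g^2*x^2 + 20*g^2*x - g^2 - 25*g*x^2 - 2*g*x - 6*g - 12*x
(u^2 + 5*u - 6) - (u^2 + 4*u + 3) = u - 9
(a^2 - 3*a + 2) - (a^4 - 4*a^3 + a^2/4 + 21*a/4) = -a^4 + 4*a^3 + 3*a^2/4 - 33*a/4 + 2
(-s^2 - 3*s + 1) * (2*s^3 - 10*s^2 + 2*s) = -2*s^5 + 4*s^4 + 30*s^3 - 16*s^2 + 2*s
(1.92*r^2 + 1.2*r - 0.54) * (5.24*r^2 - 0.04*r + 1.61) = 10.0608*r^4 + 6.2112*r^3 + 0.2136*r^2 + 1.9536*r - 0.8694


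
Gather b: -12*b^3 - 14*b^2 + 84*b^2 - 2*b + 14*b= -12*b^3 + 70*b^2 + 12*b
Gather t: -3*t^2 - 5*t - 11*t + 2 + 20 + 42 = -3*t^2 - 16*t + 64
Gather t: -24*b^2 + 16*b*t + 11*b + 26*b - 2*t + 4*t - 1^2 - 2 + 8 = -24*b^2 + 37*b + t*(16*b + 2) + 5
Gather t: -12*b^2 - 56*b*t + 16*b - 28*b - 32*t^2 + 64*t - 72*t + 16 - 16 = -12*b^2 - 12*b - 32*t^2 + t*(-56*b - 8)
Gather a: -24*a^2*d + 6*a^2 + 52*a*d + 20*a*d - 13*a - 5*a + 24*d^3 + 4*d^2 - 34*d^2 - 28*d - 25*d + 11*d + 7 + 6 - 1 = a^2*(6 - 24*d) + a*(72*d - 18) + 24*d^3 - 30*d^2 - 42*d + 12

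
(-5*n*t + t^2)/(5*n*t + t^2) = (-5*n + t)/(5*n + t)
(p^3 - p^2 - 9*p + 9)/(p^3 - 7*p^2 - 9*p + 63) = (p - 1)/(p - 7)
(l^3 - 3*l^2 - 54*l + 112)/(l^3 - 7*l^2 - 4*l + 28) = (l^2 - l - 56)/(l^2 - 5*l - 14)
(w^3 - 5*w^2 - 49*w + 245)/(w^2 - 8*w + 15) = (w^2 - 49)/(w - 3)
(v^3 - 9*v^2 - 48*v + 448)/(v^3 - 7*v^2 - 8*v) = (v^2 - v - 56)/(v*(v + 1))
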